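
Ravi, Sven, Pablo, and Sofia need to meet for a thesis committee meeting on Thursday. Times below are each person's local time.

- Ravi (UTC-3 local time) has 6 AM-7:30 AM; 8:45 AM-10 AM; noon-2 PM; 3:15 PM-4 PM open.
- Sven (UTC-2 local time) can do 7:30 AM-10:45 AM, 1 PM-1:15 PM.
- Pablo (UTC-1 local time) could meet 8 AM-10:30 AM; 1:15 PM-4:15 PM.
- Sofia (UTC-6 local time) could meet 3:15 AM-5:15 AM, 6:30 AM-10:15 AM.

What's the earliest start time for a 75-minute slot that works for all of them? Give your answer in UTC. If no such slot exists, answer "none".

Ravi in UTC: 09:00-10:30, 11:45-13:00, 15:00-17:00, 18:15-19:00 (add 3h to convert from UTC-3).
Sven in UTC: 09:30-12:45, 15:00-15:15 (add 2h to convert from UTC-2).
Pablo in UTC: 09:00-11:30, 14:15-17:15 (add 1h to convert from UTC-1).
Sofia in UTC: 09:15-11:15, 12:30-16:15 (add 6h to convert from UTC-6).
Ravi ∩ Sven: 09:30-10:30, 11:45-12:45, 15:00-15:15.
Ravi ∩ Sven ∩ Pablo: 09:30-10:30, 15:00-15:15.
Ravi ∩ Sven ∩ Pablo ∩ Sofia: 09:30-10:30, 15:00-15:15.
Those are the intersection windows.
No common window is at least 75 minutes long.

none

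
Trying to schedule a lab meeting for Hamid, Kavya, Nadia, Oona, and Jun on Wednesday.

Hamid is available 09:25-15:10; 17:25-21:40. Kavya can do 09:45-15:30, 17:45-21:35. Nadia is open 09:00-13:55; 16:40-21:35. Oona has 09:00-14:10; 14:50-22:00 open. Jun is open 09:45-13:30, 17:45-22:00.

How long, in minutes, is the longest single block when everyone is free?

230

Hamid ∩ Kavya: 09:45-15:10, 17:45-21:35.
Hamid ∩ Kavya ∩ Nadia: 09:45-13:55, 17:45-21:35.
Hamid ∩ Kavya ∩ Nadia ∩ Oona: 09:45-13:55, 17:45-21:35.
Hamid ∩ Kavya ∩ Nadia ∩ Oona ∩ Jun: 09:45-13:30, 17:45-21:35.
The longest is 17:45-21:35 at 230 minutes.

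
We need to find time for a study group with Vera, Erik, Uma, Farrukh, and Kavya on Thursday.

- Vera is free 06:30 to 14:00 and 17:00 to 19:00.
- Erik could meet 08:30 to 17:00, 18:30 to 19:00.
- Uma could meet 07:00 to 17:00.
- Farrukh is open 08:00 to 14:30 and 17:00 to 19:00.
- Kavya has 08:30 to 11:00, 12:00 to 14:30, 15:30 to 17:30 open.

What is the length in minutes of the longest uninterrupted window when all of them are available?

Vera ∩ Erik: 08:30-14:00, 18:30-19:00.
Vera ∩ Erik ∩ Uma: 08:30-14:00.
Vera ∩ Erik ∩ Uma ∩ Farrukh: 08:30-14:00.
Vera ∩ Erik ∩ Uma ∩ Farrukh ∩ Kavya: 08:30-11:00, 12:00-14:00.
The longest is 08:30-11:00 at 150 minutes.

150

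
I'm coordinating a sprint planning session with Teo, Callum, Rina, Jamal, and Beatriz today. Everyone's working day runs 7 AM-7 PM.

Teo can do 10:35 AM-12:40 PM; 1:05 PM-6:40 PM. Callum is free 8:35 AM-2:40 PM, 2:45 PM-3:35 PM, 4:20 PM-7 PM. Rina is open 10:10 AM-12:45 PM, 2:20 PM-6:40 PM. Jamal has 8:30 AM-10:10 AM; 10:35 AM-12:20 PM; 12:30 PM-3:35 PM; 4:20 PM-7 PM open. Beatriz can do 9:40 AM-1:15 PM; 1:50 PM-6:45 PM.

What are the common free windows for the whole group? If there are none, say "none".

Teo ∩ Callum: 10:35-12:40, 13:05-14:40, 14:45-15:35, 16:20-18:40.
Teo ∩ Callum ∩ Rina: 10:35-12:40, 14:20-14:40, 14:45-15:35, 16:20-18:40.
Teo ∩ Callum ∩ Rina ∩ Jamal: 10:35-12:20, 12:30-12:40, 14:20-14:40, 14:45-15:35, 16:20-18:40.
Teo ∩ Callum ∩ Rina ∩ Jamal ∩ Beatriz: 10:35-12:20, 12:30-12:40, 14:20-14:40, 14:45-15:35, 16:20-18:40.
So the common availability across everyone is 10:35-12:20, 12:30-12:40, 14:20-14:40, 14:45-15:35, 16:20-18:40.

10:35-12:20, 12:30-12:40, 14:20-14:40, 14:45-15:35, 16:20-18:40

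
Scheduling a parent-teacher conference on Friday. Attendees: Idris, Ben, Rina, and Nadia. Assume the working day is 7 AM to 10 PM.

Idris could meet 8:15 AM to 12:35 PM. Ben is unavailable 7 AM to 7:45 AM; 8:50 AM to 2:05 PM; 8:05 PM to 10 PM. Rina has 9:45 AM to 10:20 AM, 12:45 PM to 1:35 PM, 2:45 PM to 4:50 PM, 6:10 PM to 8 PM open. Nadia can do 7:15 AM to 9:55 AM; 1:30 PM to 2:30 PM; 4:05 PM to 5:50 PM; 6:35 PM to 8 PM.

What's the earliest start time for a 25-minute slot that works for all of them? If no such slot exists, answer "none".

none

Idris free: 08:15-12:35.
Ben free: 07:45-08:50, 14:05-20:05 (invert busy blocks within the working day).
Rina free: 09:45-10:20, 12:45-13:35, 14:45-16:50, 18:10-20:00.
Nadia free: 07:15-09:55, 13:30-14:30, 16:05-17:50, 18:35-20:00.
Idris ∩ Ben: 08:15-08:50.
Idris ∩ Ben ∩ Rina: ∅.
Idris ∩ Ben ∩ Rina ∩ Nadia: ∅.
There is no time when everyone is free.
No common window is at least 25 minutes long.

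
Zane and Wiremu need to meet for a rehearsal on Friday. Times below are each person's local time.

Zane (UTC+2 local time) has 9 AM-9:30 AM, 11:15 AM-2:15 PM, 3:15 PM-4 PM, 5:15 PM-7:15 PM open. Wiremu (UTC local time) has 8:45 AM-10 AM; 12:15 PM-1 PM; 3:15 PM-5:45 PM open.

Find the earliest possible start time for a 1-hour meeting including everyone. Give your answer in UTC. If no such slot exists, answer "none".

15:15

Zane in UTC: 07:00-07:30, 09:15-12:15, 13:15-14:00, 15:15-17:15 (subtract 2h to convert from UTC+2).
Wiremu in UTC: 08:45-10:00, 12:15-13:00, 15:15-17:45.
Zane ∩ Wiremu: 09:15-10:00, 15:15-17:15.
The first common window of at least 60 minutes is 15:15-17:15, so the earliest start is 15:15.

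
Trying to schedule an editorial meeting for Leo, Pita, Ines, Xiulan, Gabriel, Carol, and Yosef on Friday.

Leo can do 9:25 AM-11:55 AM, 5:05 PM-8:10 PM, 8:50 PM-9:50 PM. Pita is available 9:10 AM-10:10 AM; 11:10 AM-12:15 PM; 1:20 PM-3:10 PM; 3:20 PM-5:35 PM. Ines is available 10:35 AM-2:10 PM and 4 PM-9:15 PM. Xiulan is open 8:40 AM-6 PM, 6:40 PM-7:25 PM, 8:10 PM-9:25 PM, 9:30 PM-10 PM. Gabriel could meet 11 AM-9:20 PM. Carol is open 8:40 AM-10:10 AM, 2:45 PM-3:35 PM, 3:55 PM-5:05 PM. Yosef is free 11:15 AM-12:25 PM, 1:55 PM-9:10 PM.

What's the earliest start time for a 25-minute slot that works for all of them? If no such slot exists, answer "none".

Leo ∩ Pita: 09:25-10:10, 11:10-11:55, 17:05-17:35.
Leo ∩ Pita ∩ Ines: 11:10-11:55, 17:05-17:35.
Leo ∩ Pita ∩ Ines ∩ Xiulan: 11:10-11:55, 17:05-17:35.
Leo ∩ Pita ∩ Ines ∩ Xiulan ∩ Gabriel: 11:10-11:55, 17:05-17:35.
Leo ∩ Pita ∩ Ines ∩ Xiulan ∩ Gabriel ∩ Carol: ∅.
Leo ∩ Pita ∩ Ines ∩ Xiulan ∩ Gabriel ∩ Carol ∩ Yosef: ∅.
There is no time when everyone is free.
No common window is at least 25 minutes long.

none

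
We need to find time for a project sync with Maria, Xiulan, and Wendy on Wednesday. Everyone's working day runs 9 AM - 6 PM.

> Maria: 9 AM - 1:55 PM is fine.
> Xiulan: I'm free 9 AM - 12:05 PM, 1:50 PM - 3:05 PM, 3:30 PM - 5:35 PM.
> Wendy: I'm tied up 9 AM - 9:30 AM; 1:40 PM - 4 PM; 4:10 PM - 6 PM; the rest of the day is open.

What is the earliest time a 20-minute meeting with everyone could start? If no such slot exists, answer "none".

09:30

Maria free: 09:00-13:55.
Xiulan free: 09:00-12:05, 13:50-15:05, 15:30-17:35.
Wendy free: 09:30-13:40, 16:00-16:10 (invert busy blocks within the working day).
Maria ∩ Xiulan: 09:00-12:05, 13:50-13:55.
Maria ∩ Xiulan ∩ Wendy: 09:30-12:05.
The first common window of at least 20 minutes is 09:30-12:05, so the earliest start is 09:30.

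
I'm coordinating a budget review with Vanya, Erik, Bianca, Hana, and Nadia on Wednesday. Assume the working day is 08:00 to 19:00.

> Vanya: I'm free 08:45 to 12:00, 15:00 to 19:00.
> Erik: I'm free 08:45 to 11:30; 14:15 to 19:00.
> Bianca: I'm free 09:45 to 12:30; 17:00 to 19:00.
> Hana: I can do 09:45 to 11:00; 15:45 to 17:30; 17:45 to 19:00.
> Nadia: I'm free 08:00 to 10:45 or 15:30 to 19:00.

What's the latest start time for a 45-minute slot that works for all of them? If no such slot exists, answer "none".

18:15

Vanya ∩ Erik: 08:45-11:30, 15:00-19:00.
Vanya ∩ Erik ∩ Bianca: 09:45-11:30, 17:00-19:00.
Vanya ∩ Erik ∩ Bianca ∩ Hana: 09:45-11:00, 17:00-17:30, 17:45-19:00.
Vanya ∩ Erik ∩ Bianca ∩ Hana ∩ Nadia: 09:45-10:45, 17:00-17:30, 17:45-19:00.
So the common availability across everyone is 09:45-10:45, 17:00-17:30, 17:45-19:00.
The last common window of at least 45 minutes is 17:45-19:00; a 45-minute meeting can start as late as 18:15 and still end by 19:00.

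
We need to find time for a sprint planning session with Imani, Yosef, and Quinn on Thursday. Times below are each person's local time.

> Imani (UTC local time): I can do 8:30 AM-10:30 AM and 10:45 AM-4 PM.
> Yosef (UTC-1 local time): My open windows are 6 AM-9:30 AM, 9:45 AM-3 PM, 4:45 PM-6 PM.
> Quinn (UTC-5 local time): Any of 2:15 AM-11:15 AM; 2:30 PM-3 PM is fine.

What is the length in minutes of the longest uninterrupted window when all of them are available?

315

Imani in UTC: 08:30-10:30, 10:45-16:00.
Yosef in UTC: 07:00-10:30, 10:45-16:00, 17:45-19:00 (add 1h to convert from UTC-1).
Quinn in UTC: 07:15-16:15, 19:30-20:00 (add 5h to convert from UTC-5).
Imani ∩ Yosef: 08:30-10:30, 10:45-16:00.
Imani ∩ Yosef ∩ Quinn: 08:30-10:30, 10:45-16:00.
The longest is 10:45-16:00 at 315 minutes.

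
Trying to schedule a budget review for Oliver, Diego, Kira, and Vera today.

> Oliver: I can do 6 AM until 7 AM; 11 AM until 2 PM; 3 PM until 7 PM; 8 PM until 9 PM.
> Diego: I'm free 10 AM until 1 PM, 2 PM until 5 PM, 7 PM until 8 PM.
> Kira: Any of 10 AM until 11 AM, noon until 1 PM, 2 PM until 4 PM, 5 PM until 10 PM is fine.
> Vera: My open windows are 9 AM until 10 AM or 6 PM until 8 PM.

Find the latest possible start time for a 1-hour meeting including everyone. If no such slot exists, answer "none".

none

Oliver ∩ Diego: 11:00-13:00, 15:00-17:00.
Oliver ∩ Diego ∩ Kira: 12:00-13:00, 15:00-16:00.
Oliver ∩ Diego ∩ Kira ∩ Vera: ∅.
There is no time when everyone is free.
No common window is at least 60 minutes long.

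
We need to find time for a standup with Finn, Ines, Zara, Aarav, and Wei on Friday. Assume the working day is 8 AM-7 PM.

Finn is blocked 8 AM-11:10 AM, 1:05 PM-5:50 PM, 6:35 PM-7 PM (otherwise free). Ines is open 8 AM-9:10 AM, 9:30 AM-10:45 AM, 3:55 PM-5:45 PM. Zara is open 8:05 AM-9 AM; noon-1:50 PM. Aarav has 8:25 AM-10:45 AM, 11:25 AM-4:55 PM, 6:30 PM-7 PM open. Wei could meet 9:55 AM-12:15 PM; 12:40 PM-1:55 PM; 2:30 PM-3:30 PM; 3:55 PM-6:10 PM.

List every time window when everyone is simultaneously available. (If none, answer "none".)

Finn free: 11:10-13:05, 17:50-18:35 (invert busy blocks within the working day).
Ines free: 08:00-09:10, 09:30-10:45, 15:55-17:45.
Zara free: 08:05-09:00, 12:00-13:50.
Aarav free: 08:25-10:45, 11:25-16:55, 18:30-19:00.
Wei free: 09:55-12:15, 12:40-13:55, 14:30-15:30, 15:55-18:10.
Finn ∩ Ines: ∅.
Finn ∩ Ines ∩ Zara: ∅.
Finn ∩ Ines ∩ Zara ∩ Aarav: ∅.
Finn ∩ Ines ∩ Zara ∩ Aarav ∩ Wei: ∅.
There is no time when everyone is free.

none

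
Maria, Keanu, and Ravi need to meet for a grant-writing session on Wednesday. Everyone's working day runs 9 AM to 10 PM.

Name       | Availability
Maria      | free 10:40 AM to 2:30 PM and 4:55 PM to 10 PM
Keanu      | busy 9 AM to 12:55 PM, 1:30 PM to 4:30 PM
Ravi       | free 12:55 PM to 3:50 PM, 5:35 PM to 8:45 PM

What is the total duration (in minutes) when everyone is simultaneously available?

225

Maria free: 10:40-14:30, 16:55-22:00.
Keanu free: 12:55-13:30, 16:30-22:00 (invert busy blocks within the working day).
Ravi free: 12:55-15:50, 17:35-20:45.
Maria ∩ Keanu: 12:55-13:30, 16:55-22:00.
Maria ∩ Keanu ∩ Ravi: 12:55-13:30, 17:35-20:45.
So the common availability across everyone is 12:55-13:30, 17:35-20:45.
Summing the common windows: 35 + 190 = 225 minutes.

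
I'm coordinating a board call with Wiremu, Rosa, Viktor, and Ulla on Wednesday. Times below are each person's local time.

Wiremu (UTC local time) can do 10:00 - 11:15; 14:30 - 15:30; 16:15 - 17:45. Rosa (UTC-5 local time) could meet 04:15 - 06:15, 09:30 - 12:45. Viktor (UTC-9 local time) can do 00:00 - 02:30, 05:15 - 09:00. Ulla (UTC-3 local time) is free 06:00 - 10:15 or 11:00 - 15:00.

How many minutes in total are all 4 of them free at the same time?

225

Wiremu in UTC: 10:00-11:15, 14:30-15:30, 16:15-17:45.
Rosa in UTC: 09:15-11:15, 14:30-17:45 (add 5h to convert from UTC-5).
Viktor in UTC: 09:00-11:30, 14:15-18:00 (add 9h to convert from UTC-9).
Ulla in UTC: 09:00-13:15, 14:00-18:00 (add 3h to convert from UTC-3).
Wiremu ∩ Rosa: 10:00-11:15, 14:30-15:30, 16:15-17:45.
Wiremu ∩ Rosa ∩ Viktor: 10:00-11:15, 14:30-15:30, 16:15-17:45.
Wiremu ∩ Rosa ∩ Viktor ∩ Ulla: 10:00-11:15, 14:30-15:30, 16:15-17:45.
Those are the intersection windows.
Summing the common windows: 75 + 60 + 90 = 225 minutes.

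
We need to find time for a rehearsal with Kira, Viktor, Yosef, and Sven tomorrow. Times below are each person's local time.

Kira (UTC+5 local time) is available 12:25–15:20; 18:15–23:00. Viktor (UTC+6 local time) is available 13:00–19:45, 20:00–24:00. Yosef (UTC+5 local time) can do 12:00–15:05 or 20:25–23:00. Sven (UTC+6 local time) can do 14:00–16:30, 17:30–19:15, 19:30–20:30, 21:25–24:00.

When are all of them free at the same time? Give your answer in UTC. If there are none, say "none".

Kira in UTC: 07:25-10:20, 13:15-18:00 (subtract 5h to convert from UTC+5).
Viktor in UTC: 07:00-13:45, 14:00-18:00 (subtract 6h to convert from UTC+6).
Yosef in UTC: 07:00-10:05, 15:25-18:00 (subtract 5h to convert from UTC+5).
Sven in UTC: 08:00-10:30, 11:30-13:15, 13:30-14:30, 15:25-18:00 (subtract 6h to convert from UTC+6).
Kira ∩ Viktor: 07:25-10:20, 13:15-13:45, 14:00-18:00.
Kira ∩ Viktor ∩ Yosef: 07:25-10:05, 15:25-18:00.
Kira ∩ Viktor ∩ Yosef ∩ Sven: 08:00-10:05, 15:25-18:00.
So the common availability across everyone is 08:00-10:05, 15:25-18:00.

08:00-10:05, 15:25-18:00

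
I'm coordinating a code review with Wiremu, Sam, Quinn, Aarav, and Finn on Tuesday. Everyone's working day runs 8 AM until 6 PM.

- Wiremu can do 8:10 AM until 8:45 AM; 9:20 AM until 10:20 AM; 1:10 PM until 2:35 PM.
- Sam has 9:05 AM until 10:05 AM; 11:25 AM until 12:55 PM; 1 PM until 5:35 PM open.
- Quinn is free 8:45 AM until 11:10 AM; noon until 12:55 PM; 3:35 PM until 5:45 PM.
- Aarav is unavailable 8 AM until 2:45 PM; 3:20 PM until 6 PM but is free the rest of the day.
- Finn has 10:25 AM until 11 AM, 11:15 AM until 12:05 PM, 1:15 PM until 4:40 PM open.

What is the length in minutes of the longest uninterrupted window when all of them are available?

Wiremu free: 08:10-08:45, 09:20-10:20, 13:10-14:35.
Sam free: 09:05-10:05, 11:25-12:55, 13:00-17:35.
Quinn free: 08:45-11:10, 12:00-12:55, 15:35-17:45.
Aarav free: 14:45-15:20 (invert busy blocks within the working day).
Finn free: 10:25-11:00, 11:15-12:05, 13:15-16:40.
Wiremu ∩ Sam: 09:20-10:05, 13:10-14:35.
Wiremu ∩ Sam ∩ Quinn: 09:20-10:05.
Wiremu ∩ Sam ∩ Quinn ∩ Aarav: ∅.
Wiremu ∩ Sam ∩ Quinn ∩ Aarav ∩ Finn: ∅.
There is no time when everyone is free.
No common window exists, so the longest block is 0 minutes.

0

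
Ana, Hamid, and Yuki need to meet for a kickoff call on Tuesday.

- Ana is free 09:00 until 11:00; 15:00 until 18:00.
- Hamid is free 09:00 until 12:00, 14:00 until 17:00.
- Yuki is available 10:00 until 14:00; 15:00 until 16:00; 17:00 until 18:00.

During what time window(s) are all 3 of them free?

Ana ∩ Hamid: 09:00-11:00, 15:00-17:00.
Ana ∩ Hamid ∩ Yuki: 10:00-11:00, 15:00-16:00.
Those are the intersection windows.

10:00-11:00, 15:00-16:00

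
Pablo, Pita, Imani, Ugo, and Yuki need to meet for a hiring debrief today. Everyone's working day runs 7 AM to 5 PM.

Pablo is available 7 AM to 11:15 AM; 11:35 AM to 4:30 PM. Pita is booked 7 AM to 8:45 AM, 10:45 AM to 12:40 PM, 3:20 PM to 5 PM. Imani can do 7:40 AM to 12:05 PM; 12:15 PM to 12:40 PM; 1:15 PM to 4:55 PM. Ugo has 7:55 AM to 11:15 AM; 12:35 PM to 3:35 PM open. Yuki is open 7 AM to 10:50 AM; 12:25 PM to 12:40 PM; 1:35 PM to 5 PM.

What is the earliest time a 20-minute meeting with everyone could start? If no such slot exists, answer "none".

Pablo free: 07:00-11:15, 11:35-16:30.
Pita free: 08:45-10:45, 12:40-15:20 (invert busy blocks within the working day).
Imani free: 07:40-12:05, 12:15-12:40, 13:15-16:55.
Ugo free: 07:55-11:15, 12:35-15:35.
Yuki free: 07:00-10:50, 12:25-12:40, 13:35-17:00.
Pablo ∩ Pita: 08:45-10:45, 12:40-15:20.
Pablo ∩ Pita ∩ Imani: 08:45-10:45, 13:15-15:20.
Pablo ∩ Pita ∩ Imani ∩ Ugo: 08:45-10:45, 13:15-15:20.
Pablo ∩ Pita ∩ Imani ∩ Ugo ∩ Yuki: 08:45-10:45, 13:35-15:20.
The first common window of at least 20 minutes is 08:45-10:45, so the earliest start is 08:45.

08:45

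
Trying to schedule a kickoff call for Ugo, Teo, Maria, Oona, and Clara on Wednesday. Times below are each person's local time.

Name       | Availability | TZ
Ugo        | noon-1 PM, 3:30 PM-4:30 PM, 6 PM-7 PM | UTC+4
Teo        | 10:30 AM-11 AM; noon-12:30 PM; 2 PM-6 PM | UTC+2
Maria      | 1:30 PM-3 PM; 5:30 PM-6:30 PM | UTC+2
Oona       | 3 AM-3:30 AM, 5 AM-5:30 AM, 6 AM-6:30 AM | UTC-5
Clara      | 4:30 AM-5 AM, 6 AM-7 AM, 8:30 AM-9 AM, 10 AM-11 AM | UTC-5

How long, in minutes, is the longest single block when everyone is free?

Ugo in UTC: 08:00-09:00, 11:30-12:30, 14:00-15:00 (subtract 4h to convert from UTC+4).
Teo in UTC: 08:30-09:00, 10:00-10:30, 12:00-16:00 (subtract 2h to convert from UTC+2).
Maria in UTC: 11:30-13:00, 15:30-16:30 (subtract 2h to convert from UTC+2).
Oona in UTC: 08:00-08:30, 10:00-10:30, 11:00-11:30 (add 5h to convert from UTC-5).
Clara in UTC: 09:30-10:00, 11:00-12:00, 13:30-14:00, 15:00-16:00 (add 5h to convert from UTC-5).
Ugo ∩ Teo: 08:30-09:00, 12:00-12:30, 14:00-15:00.
Ugo ∩ Teo ∩ Maria: 12:00-12:30.
Ugo ∩ Teo ∩ Maria ∩ Oona: ∅.
Ugo ∩ Teo ∩ Maria ∩ Oona ∩ Clara: ∅.
There is no time when everyone is free.
No common window exists, so the longest block is 0 minutes.

0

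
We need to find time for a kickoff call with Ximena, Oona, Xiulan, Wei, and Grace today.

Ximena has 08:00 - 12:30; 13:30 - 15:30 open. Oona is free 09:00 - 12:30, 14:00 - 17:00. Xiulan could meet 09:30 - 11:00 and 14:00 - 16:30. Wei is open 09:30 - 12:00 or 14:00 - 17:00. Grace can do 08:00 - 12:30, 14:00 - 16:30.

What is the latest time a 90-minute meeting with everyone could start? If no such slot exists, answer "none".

14:00

Ximena ∩ Oona: 09:00-12:30, 14:00-15:30.
Ximena ∩ Oona ∩ Xiulan: 09:30-11:00, 14:00-15:30.
Ximena ∩ Oona ∩ Xiulan ∩ Wei: 09:30-11:00, 14:00-15:30.
Ximena ∩ Oona ∩ Xiulan ∩ Wei ∩ Grace: 09:30-11:00, 14:00-15:30.
So the common availability across everyone is 09:30-11:00, 14:00-15:30.
The last common window of at least 90 minutes is 14:00-15:30; a 90-minute meeting can start as late as 14:00 and still end by 15:30.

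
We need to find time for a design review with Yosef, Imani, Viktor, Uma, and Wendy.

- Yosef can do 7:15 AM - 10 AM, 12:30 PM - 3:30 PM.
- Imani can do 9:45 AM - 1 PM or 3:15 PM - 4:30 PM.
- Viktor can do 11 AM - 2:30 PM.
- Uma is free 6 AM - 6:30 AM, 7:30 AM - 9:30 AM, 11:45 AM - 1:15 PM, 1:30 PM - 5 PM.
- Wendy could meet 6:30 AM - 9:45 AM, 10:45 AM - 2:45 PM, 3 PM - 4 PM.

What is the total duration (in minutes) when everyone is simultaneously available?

Yosef ∩ Imani: 09:45-10:00, 12:30-13:00, 15:15-15:30.
Yosef ∩ Imani ∩ Viktor: 12:30-13:00.
Yosef ∩ Imani ∩ Viktor ∩ Uma: 12:30-13:00.
Yosef ∩ Imani ∩ Viktor ∩ Uma ∩ Wendy: 12:30-13:00.
Those are the intersection windows.
That's a single block of 30 minutes.

30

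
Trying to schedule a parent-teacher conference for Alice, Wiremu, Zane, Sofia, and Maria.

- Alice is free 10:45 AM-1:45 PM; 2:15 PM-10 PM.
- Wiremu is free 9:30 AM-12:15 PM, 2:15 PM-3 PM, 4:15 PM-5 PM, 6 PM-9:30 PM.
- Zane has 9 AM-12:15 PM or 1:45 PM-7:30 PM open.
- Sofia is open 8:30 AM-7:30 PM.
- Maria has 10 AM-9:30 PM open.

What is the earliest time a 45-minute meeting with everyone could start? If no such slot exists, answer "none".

Alice ∩ Wiremu: 10:45-12:15, 14:15-15:00, 16:15-17:00, 18:00-21:30.
Alice ∩ Wiremu ∩ Zane: 10:45-12:15, 14:15-15:00, 16:15-17:00, 18:00-19:30.
Alice ∩ Wiremu ∩ Zane ∩ Sofia: 10:45-12:15, 14:15-15:00, 16:15-17:00, 18:00-19:30.
Alice ∩ Wiremu ∩ Zane ∩ Sofia ∩ Maria: 10:45-12:15, 14:15-15:00, 16:15-17:00, 18:00-19:30.
The first common window of at least 45 minutes is 10:45-12:15, so the earliest start is 10:45.

10:45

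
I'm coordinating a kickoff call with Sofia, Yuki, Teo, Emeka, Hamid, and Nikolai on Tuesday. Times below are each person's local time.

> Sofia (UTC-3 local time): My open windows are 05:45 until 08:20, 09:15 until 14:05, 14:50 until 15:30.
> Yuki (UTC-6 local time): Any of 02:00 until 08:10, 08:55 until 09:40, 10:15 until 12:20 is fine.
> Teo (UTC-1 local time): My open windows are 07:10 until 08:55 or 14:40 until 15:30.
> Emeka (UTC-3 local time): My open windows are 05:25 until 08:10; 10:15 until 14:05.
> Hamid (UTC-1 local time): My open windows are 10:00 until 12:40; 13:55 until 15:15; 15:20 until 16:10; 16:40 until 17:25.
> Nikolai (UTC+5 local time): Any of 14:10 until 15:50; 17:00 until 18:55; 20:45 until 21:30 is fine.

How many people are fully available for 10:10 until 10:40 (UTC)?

Sofia in UTC: 08:45-11:20, 12:15-17:05, 17:50-18:30 (add 3h to convert from UTC-3).
Yuki in UTC: 08:00-14:10, 14:55-15:40, 16:15-18:20 (add 6h to convert from UTC-6).
Teo in UTC: 08:10-09:55, 15:40-16:30 (add 1h to convert from UTC-1).
Emeka in UTC: 08:25-11:10, 13:15-17:05 (add 3h to convert from UTC-3).
Hamid in UTC: 11:00-13:40, 14:55-16:15, 16:20-17:10, 17:40-18:25 (add 1h to convert from UTC-1).
Nikolai in UTC: 09:10-10:50, 12:00-13:55, 15:45-16:30 (subtract 5h to convert from UTC+5).
Sofia, Yuki, Emeka, and Nikolai can make the full 10:10-10:40 slot — that's 4.

4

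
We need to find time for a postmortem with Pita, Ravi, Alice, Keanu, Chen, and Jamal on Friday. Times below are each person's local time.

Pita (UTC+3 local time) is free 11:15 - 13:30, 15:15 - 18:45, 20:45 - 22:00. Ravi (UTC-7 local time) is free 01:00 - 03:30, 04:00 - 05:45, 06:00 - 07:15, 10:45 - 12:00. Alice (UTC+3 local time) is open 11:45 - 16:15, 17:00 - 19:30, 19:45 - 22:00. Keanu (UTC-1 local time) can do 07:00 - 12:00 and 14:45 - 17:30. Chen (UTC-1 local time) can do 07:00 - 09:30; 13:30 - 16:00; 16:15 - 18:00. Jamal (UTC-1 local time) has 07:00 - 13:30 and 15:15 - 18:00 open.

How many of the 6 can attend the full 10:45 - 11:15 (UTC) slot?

3

Pita in UTC: 08:15-10:30, 12:15-15:45, 17:45-19:00 (subtract 3h to convert from UTC+3).
Ravi in UTC: 08:00-10:30, 11:00-12:45, 13:00-14:15, 17:45-19:00 (add 7h to convert from UTC-7).
Alice in UTC: 08:45-13:15, 14:00-16:30, 16:45-19:00 (subtract 3h to convert from UTC+3).
Keanu in UTC: 08:00-13:00, 15:45-18:30 (add 1h to convert from UTC-1).
Chen in UTC: 08:00-10:30, 14:30-17:00, 17:15-19:00 (add 1h to convert from UTC-1).
Jamal in UTC: 08:00-14:30, 16:15-19:00 (add 1h to convert from UTC-1).
Alice, Keanu, and Jamal can make the full 10:45-11:15 slot — that's 3.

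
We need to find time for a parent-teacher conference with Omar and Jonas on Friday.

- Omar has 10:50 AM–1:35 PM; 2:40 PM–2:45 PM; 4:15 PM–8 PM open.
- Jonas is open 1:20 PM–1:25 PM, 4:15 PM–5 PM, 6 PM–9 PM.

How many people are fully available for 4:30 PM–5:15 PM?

1

Omar can make the full 16:30-17:15 slot — that's 1.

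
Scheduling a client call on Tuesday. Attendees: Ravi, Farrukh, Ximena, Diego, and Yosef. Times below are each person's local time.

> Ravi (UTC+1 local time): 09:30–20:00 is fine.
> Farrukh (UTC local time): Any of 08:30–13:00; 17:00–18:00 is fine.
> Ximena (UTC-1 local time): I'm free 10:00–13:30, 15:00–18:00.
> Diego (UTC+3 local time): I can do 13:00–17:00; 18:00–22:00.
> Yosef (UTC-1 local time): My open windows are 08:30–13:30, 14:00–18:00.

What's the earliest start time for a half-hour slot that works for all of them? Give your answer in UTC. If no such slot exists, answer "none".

Ravi in UTC: 08:30-19:00 (subtract 1h to convert from UTC+1).
Farrukh in UTC: 08:30-13:00, 17:00-18:00.
Ximena in UTC: 11:00-14:30, 16:00-19:00 (add 1h to convert from UTC-1).
Diego in UTC: 10:00-14:00, 15:00-19:00 (subtract 3h to convert from UTC+3).
Yosef in UTC: 09:30-14:30, 15:00-19:00 (add 1h to convert from UTC-1).
Ravi ∩ Farrukh: 08:30-13:00, 17:00-18:00.
Ravi ∩ Farrukh ∩ Ximena: 11:00-13:00, 17:00-18:00.
Ravi ∩ Farrukh ∩ Ximena ∩ Diego: 11:00-13:00, 17:00-18:00.
Ravi ∩ Farrukh ∩ Ximena ∩ Diego ∩ Yosef: 11:00-13:00, 17:00-18:00.
The first common window of at least 30 minutes is 11:00-13:00, so the earliest start is 11:00.

11:00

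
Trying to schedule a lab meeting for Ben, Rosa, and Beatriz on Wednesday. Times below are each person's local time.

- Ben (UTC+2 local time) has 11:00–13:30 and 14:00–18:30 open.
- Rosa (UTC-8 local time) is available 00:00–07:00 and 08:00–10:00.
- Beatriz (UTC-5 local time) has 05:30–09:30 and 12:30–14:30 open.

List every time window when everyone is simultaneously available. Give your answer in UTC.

10:30-11:30, 12:00-14:30

Ben in UTC: 09:00-11:30, 12:00-16:30 (subtract 2h to convert from UTC+2).
Rosa in UTC: 08:00-15:00, 16:00-18:00 (add 8h to convert from UTC-8).
Beatriz in UTC: 10:30-14:30, 17:30-19:30 (add 5h to convert from UTC-5).
Ben ∩ Rosa: 09:00-11:30, 12:00-15:00, 16:00-16:30.
Ben ∩ Rosa ∩ Beatriz: 10:30-11:30, 12:00-14:30.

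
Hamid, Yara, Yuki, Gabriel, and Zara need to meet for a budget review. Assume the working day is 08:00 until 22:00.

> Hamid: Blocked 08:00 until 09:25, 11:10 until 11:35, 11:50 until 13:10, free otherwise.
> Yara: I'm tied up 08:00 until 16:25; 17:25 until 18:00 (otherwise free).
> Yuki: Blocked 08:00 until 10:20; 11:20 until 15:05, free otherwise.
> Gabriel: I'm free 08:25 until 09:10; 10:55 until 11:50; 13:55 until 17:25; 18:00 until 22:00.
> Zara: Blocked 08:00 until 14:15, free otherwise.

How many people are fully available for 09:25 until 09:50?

Hamid free: 09:25-11:10, 11:35-11:50, 13:10-22:00 (invert busy blocks within the working day).
Yara free: 16:25-17:25, 18:00-22:00 (invert busy blocks within the working day).
Yuki free: 10:20-11:20, 15:05-22:00 (invert busy blocks within the working day).
Gabriel free: 08:25-09:10, 10:55-11:50, 13:55-17:25, 18:00-22:00.
Zara free: 14:15-22:00 (invert busy blocks within the working day).
Hamid can make the full 09:25-09:50 slot — that's 1.

1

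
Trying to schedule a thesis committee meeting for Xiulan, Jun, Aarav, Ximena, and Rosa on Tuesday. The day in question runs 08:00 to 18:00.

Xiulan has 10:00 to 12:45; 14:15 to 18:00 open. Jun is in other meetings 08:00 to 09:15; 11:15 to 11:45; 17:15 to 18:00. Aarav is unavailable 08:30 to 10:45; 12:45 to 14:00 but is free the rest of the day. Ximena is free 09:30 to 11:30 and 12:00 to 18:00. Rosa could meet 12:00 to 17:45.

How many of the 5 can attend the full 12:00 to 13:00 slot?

Xiulan free: 10:00-12:45, 14:15-18:00.
Jun free: 09:15-11:15, 11:45-17:15 (invert busy blocks within the working day).
Aarav free: 08:00-08:30, 10:45-12:45, 14:00-18:00 (invert busy blocks within the working day).
Ximena free: 09:30-11:30, 12:00-18:00.
Rosa free: 12:00-17:45.
Jun, Ximena, and Rosa can make the full 12:00-13:00 slot — that's 3.

3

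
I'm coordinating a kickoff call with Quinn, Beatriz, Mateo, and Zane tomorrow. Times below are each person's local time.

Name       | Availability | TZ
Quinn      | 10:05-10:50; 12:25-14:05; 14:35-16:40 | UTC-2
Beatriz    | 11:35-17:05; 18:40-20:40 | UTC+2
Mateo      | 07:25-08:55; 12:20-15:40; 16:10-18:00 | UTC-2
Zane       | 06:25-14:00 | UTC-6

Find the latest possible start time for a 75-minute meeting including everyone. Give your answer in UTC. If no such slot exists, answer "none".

none

Quinn in UTC: 12:05-12:50, 14:25-16:05, 16:35-18:40 (add 2h to convert from UTC-2).
Beatriz in UTC: 09:35-15:05, 16:40-18:40 (subtract 2h to convert from UTC+2).
Mateo in UTC: 09:25-10:55, 14:20-17:40, 18:10-20:00 (add 2h to convert from UTC-2).
Zane in UTC: 12:25-20:00 (add 6h to convert from UTC-6).
Quinn ∩ Beatriz: 12:05-12:50, 14:25-15:05, 16:40-18:40.
Quinn ∩ Beatriz ∩ Mateo: 14:25-15:05, 16:40-17:40, 18:10-18:40.
Quinn ∩ Beatriz ∩ Mateo ∩ Zane: 14:25-15:05, 16:40-17:40, 18:10-18:40.
No common window is at least 75 minutes long.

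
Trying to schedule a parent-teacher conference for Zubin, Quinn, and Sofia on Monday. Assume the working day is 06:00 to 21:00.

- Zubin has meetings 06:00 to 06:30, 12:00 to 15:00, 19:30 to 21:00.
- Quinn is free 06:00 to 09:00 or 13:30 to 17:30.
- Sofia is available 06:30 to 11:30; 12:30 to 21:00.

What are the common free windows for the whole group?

Zubin free: 06:30-12:00, 15:00-19:30 (invert busy blocks within the working day).
Quinn free: 06:00-09:00, 13:30-17:30.
Sofia free: 06:30-11:30, 12:30-21:00.
Zubin ∩ Quinn: 06:30-09:00, 15:00-17:30.
Zubin ∩ Quinn ∩ Sofia: 06:30-09:00, 15:00-17:30.

06:30-09:00, 15:00-17:30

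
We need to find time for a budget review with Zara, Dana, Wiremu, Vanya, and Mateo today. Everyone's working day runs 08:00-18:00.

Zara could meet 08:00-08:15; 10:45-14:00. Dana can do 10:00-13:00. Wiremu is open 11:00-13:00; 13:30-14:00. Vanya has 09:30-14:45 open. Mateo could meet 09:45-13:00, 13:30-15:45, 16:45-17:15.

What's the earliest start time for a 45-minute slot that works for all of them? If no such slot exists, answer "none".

11:00

Zara ∩ Dana: 10:45-13:00.
Zara ∩ Dana ∩ Wiremu: 11:00-13:00.
Zara ∩ Dana ∩ Wiremu ∩ Vanya: 11:00-13:00.
Zara ∩ Dana ∩ Wiremu ∩ Vanya ∩ Mateo: 11:00-13:00.
The first common window of at least 45 minutes is 11:00-13:00, so the earliest start is 11:00.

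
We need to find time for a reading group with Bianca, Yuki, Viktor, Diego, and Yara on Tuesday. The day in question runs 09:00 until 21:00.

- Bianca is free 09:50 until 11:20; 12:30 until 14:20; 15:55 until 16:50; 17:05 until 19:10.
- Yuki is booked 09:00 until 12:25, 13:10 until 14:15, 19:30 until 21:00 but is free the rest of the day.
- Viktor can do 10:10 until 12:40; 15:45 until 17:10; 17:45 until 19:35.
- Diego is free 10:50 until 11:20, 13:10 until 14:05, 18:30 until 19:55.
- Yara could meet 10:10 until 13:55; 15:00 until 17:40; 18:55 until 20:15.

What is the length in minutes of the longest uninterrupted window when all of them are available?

15

Bianca free: 09:50-11:20, 12:30-14:20, 15:55-16:50, 17:05-19:10.
Yuki free: 12:25-13:10, 14:15-19:30 (invert busy blocks within the working day).
Viktor free: 10:10-12:40, 15:45-17:10, 17:45-19:35.
Diego free: 10:50-11:20, 13:10-14:05, 18:30-19:55.
Yara free: 10:10-13:55, 15:00-17:40, 18:55-20:15.
Bianca ∩ Yuki: 12:30-13:10, 14:15-14:20, 15:55-16:50, 17:05-19:10.
Bianca ∩ Yuki ∩ Viktor: 12:30-12:40, 15:55-16:50, 17:05-17:10, 17:45-19:10.
Bianca ∩ Yuki ∩ Viktor ∩ Diego: 18:30-19:10.
Bianca ∩ Yuki ∩ Viktor ∩ Diego ∩ Yara: 18:55-19:10.
The longest is 18:55-19:10 at 15 minutes.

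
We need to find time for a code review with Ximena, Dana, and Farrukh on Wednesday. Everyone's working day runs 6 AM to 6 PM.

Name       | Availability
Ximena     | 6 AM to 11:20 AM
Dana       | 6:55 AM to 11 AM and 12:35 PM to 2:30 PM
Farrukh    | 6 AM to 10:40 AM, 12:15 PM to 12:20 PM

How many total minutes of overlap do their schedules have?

Ximena ∩ Dana: 06:55-11:00.
Ximena ∩ Dana ∩ Farrukh: 06:55-10:40.
So the common availability across everyone is 06:55-10:40.
That's a single block of 225 minutes.

225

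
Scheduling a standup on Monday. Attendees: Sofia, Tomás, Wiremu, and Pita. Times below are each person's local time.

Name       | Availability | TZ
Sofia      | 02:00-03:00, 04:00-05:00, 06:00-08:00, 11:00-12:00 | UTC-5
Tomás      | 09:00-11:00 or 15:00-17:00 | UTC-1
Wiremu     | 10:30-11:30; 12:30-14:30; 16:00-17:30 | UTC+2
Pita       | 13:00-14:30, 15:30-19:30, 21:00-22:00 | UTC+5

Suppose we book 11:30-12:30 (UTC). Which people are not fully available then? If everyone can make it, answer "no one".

Tomás

Sofia in UTC: 07:00-08:00, 09:00-10:00, 11:00-13:00, 16:00-17:00 (add 5h to convert from UTC-5).
Tomás in UTC: 10:00-12:00, 16:00-18:00 (add 1h to convert from UTC-1).
Wiremu in UTC: 08:30-09:30, 10:30-12:30, 14:00-15:30 (subtract 2h to convert from UTC+2).
Pita in UTC: 08:00-09:30, 10:30-14:30, 16:00-17:00 (subtract 5h to convert from UTC+5).
Sofia: free for 11:30-12:30. Tomás: not fully free for 11:30-12:30. Wiremu: free for 11:30-12:30. Pita: free for 11:30-12:30.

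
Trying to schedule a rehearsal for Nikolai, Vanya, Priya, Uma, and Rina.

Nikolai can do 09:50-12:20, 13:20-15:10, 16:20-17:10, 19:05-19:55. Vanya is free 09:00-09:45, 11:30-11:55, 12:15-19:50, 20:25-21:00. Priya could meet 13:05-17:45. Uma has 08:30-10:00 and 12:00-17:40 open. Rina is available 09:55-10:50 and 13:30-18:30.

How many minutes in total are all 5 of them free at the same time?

150

Nikolai ∩ Vanya: 11:30-11:55, 12:15-12:20, 13:20-15:10, 16:20-17:10, 19:05-19:50.
Nikolai ∩ Vanya ∩ Priya: 13:20-15:10, 16:20-17:10.
Nikolai ∩ Vanya ∩ Priya ∩ Uma: 13:20-15:10, 16:20-17:10.
Nikolai ∩ Vanya ∩ Priya ∩ Uma ∩ Rina: 13:30-15:10, 16:20-17:10.
Summing the common windows: 100 + 50 = 150 minutes.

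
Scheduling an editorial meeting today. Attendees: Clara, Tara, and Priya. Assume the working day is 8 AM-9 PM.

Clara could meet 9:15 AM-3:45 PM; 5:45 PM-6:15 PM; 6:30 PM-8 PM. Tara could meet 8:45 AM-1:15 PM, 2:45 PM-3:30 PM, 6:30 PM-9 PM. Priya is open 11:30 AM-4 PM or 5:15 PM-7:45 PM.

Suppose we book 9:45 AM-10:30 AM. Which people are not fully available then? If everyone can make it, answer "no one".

Priya

Clara: free for 09:45-10:30. Tara: free for 09:45-10:30. Priya: not fully free for 09:45-10:30.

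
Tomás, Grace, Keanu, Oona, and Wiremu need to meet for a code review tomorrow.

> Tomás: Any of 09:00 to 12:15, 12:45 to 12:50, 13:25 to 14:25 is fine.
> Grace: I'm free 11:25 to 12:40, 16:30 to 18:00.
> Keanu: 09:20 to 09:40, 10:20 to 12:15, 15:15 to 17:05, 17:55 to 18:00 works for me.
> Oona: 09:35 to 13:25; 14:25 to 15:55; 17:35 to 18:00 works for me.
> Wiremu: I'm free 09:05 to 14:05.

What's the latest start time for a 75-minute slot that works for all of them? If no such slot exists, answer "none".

none

Tomás ∩ Grace: 11:25-12:15.
Tomás ∩ Grace ∩ Keanu: 11:25-12:15.
Tomás ∩ Grace ∩ Keanu ∩ Oona: 11:25-12:15.
Tomás ∩ Grace ∩ Keanu ∩ Oona ∩ Wiremu: 11:25-12:15.
No common window is at least 75 minutes long.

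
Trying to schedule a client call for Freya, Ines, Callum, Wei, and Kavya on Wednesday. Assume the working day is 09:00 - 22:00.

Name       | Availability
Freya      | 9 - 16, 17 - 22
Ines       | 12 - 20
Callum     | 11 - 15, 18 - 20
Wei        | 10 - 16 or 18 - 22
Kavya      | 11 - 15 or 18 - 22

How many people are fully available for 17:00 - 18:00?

2

Freya and Ines can make the full 17:00-18:00 slot — that's 2.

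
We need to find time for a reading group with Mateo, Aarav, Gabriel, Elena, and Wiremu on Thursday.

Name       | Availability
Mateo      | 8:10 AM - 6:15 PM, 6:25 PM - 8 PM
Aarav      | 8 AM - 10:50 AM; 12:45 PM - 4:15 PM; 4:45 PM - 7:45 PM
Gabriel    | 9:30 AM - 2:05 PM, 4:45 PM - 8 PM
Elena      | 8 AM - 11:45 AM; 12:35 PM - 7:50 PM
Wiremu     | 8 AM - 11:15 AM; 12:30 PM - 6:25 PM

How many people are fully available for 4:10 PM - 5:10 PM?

3

Mateo, Elena, and Wiremu can make the full 16:10-17:10 slot — that's 3.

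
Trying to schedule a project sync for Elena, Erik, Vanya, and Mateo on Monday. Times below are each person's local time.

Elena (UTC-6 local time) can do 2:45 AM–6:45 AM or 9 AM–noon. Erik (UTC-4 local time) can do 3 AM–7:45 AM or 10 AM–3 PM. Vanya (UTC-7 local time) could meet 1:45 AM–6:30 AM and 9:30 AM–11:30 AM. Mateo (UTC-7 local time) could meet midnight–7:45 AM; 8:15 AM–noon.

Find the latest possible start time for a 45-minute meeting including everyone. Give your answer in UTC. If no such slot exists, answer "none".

17:15

Elena in UTC: 08:45-12:45, 15:00-18:00 (add 6h to convert from UTC-6).
Erik in UTC: 07:00-11:45, 14:00-19:00 (add 4h to convert from UTC-4).
Vanya in UTC: 08:45-13:30, 16:30-18:30 (add 7h to convert from UTC-7).
Mateo in UTC: 07:00-14:45, 15:15-19:00 (add 7h to convert from UTC-7).
Elena ∩ Erik: 08:45-11:45, 15:00-18:00.
Elena ∩ Erik ∩ Vanya: 08:45-11:45, 16:30-18:00.
Elena ∩ Erik ∩ Vanya ∩ Mateo: 08:45-11:45, 16:30-18:00.
Those are the intersection windows.
The last common window of at least 45 minutes is 16:30-18:00; a 45-minute meeting can start as late as 17:15 and still end by 18:00.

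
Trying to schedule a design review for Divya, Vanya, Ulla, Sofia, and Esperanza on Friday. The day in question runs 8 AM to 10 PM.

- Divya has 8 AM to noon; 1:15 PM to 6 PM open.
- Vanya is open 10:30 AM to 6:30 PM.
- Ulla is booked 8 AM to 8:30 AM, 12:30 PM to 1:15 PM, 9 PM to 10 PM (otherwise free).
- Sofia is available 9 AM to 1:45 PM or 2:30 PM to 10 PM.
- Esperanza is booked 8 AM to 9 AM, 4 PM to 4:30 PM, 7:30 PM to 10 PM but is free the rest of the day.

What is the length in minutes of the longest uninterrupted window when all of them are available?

Divya free: 08:00-12:00, 13:15-18:00.
Vanya free: 10:30-18:30.
Ulla free: 08:30-12:30, 13:15-21:00 (invert busy blocks within the working day).
Sofia free: 09:00-13:45, 14:30-22:00.
Esperanza free: 09:00-16:00, 16:30-19:30 (invert busy blocks within the working day).
Divya ∩ Vanya: 10:30-12:00, 13:15-18:00.
Divya ∩ Vanya ∩ Ulla: 10:30-12:00, 13:15-18:00.
Divya ∩ Vanya ∩ Ulla ∩ Sofia: 10:30-12:00, 13:15-13:45, 14:30-18:00.
Divya ∩ Vanya ∩ Ulla ∩ Sofia ∩ Esperanza: 10:30-12:00, 13:15-13:45, 14:30-16:00, 16:30-18:00.
Those are the intersection windows.
The longest is 10:30-12:00 at 90 minutes.

90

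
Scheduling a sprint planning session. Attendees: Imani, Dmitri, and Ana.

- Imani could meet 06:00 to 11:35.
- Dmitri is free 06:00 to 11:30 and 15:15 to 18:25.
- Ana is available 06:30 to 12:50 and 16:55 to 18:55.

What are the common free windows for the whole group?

Imani ∩ Dmitri: 06:00-11:30.
Imani ∩ Dmitri ∩ Ana: 06:30-11:30.

06:30-11:30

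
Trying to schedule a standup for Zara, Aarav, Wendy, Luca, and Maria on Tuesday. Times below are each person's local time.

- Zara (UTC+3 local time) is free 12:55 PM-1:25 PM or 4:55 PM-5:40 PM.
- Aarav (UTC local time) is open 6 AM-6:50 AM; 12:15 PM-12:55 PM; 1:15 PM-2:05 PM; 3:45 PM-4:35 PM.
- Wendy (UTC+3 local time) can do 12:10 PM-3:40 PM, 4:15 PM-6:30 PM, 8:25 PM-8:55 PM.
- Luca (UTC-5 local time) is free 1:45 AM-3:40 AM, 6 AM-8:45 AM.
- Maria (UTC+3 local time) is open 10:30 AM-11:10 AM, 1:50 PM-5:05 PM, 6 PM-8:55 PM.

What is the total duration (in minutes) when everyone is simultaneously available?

Zara in UTC: 09:55-10:25, 13:55-14:40 (subtract 3h to convert from UTC+3).
Aarav in UTC: 06:00-06:50, 12:15-12:55, 13:15-14:05, 15:45-16:35.
Wendy in UTC: 09:10-12:40, 13:15-15:30, 17:25-17:55 (subtract 3h to convert from UTC+3).
Luca in UTC: 06:45-08:40, 11:00-13:45 (add 5h to convert from UTC-5).
Maria in UTC: 07:30-08:10, 10:50-14:05, 15:00-17:55 (subtract 3h to convert from UTC+3).
Zara ∩ Aarav: 13:55-14:05.
Zara ∩ Aarav ∩ Wendy: 13:55-14:05.
Zara ∩ Aarav ∩ Wendy ∩ Luca: ∅.
Zara ∩ Aarav ∩ Wendy ∩ Luca ∩ Maria: ∅.
There is no time when everyone is free.
There is no common window, so the total is 0 minutes.

0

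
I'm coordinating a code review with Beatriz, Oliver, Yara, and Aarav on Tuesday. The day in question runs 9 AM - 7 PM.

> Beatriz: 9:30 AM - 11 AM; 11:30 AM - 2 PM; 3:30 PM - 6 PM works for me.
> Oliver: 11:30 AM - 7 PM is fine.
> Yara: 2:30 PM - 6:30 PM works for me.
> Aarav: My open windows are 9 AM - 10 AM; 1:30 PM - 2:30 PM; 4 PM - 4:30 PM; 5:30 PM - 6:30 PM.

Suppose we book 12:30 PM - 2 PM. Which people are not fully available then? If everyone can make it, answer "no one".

Aarav, Yara

Beatriz: free for 12:30-14:00. Oliver: free for 12:30-14:00. Yara: not fully free for 12:30-14:00. Aarav: not fully free for 12:30-14:00.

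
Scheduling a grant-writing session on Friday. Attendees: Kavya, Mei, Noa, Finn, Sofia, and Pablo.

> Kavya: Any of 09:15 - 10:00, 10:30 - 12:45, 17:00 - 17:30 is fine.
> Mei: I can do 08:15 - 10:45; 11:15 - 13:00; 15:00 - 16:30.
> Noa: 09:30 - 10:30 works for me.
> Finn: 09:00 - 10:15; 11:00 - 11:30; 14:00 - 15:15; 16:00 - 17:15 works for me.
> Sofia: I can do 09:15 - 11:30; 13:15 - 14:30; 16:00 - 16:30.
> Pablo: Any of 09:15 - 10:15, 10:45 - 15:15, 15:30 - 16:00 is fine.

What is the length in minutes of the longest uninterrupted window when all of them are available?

30

Kavya ∩ Mei: 09:15-10:00, 10:30-10:45, 11:15-12:45.
Kavya ∩ Mei ∩ Noa: 09:30-10:00.
Kavya ∩ Mei ∩ Noa ∩ Finn: 09:30-10:00.
Kavya ∩ Mei ∩ Noa ∩ Finn ∩ Sofia: 09:30-10:00.
Kavya ∩ Mei ∩ Noa ∩ Finn ∩ Sofia ∩ Pablo: 09:30-10:00.
Those are the intersection windows.
The longest is 09:30-10:00 at 30 minutes.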